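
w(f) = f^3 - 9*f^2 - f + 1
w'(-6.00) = 215.00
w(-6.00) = -533.00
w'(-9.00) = 404.00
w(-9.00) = -1448.00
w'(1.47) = -20.98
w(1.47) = -16.74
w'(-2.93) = 77.49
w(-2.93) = -98.49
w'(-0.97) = 19.28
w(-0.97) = -7.41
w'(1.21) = -18.39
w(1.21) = -11.62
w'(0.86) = -14.26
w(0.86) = -5.88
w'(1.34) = -19.73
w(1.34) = -14.09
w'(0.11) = -2.94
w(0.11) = 0.78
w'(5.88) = -3.12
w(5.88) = -112.75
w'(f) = 3*f^2 - 18*f - 1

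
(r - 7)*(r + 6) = r^2 - r - 42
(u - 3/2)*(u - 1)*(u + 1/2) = u^3 - 2*u^2 + u/4 + 3/4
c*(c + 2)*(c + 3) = c^3 + 5*c^2 + 6*c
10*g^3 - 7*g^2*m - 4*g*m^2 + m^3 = (-5*g + m)*(-g + m)*(2*g + m)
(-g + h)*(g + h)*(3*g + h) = -3*g^3 - g^2*h + 3*g*h^2 + h^3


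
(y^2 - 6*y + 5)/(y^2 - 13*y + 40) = (y - 1)/(y - 8)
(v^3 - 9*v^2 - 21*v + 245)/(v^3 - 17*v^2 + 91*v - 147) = (v + 5)/(v - 3)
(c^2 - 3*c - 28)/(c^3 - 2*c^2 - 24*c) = (c - 7)/(c*(c - 6))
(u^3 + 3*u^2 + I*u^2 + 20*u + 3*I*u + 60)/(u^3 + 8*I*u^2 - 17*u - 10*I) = (u^2 + u*(3 - 4*I) - 12*I)/(u^2 + 3*I*u - 2)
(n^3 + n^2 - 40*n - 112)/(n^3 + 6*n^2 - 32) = (n - 7)/(n - 2)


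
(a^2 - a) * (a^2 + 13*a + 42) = a^4 + 12*a^3 + 29*a^2 - 42*a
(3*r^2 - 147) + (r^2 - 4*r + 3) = 4*r^2 - 4*r - 144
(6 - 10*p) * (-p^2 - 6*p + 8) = 10*p^3 + 54*p^2 - 116*p + 48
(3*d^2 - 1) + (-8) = 3*d^2 - 9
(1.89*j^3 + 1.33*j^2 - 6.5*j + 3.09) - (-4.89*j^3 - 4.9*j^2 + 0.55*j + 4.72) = 6.78*j^3 + 6.23*j^2 - 7.05*j - 1.63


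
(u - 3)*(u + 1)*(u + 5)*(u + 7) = u^4 + 10*u^3 + 8*u^2 - 106*u - 105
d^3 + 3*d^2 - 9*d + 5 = (d - 1)^2*(d + 5)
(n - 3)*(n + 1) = n^2 - 2*n - 3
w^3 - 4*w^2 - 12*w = w*(w - 6)*(w + 2)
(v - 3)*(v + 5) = v^2 + 2*v - 15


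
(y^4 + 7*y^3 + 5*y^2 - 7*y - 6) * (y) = y^5 + 7*y^4 + 5*y^3 - 7*y^2 - 6*y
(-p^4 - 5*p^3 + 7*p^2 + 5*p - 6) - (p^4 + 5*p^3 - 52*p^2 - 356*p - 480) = -2*p^4 - 10*p^3 + 59*p^2 + 361*p + 474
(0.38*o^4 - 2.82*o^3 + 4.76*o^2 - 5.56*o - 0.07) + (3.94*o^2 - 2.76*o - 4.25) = 0.38*o^4 - 2.82*o^3 + 8.7*o^2 - 8.32*o - 4.32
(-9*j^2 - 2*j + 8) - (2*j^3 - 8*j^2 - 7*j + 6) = -2*j^3 - j^2 + 5*j + 2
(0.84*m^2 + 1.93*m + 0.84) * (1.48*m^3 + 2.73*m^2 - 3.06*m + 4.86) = 1.2432*m^5 + 5.1496*m^4 + 3.9417*m^3 + 0.469799999999999*m^2 + 6.8094*m + 4.0824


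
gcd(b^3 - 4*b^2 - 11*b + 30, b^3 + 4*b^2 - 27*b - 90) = b^2 - 2*b - 15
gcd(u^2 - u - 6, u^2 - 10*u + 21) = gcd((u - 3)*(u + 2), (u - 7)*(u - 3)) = u - 3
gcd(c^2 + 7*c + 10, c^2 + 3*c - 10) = c + 5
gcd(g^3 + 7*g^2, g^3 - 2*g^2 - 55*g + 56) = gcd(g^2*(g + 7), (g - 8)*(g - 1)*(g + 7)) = g + 7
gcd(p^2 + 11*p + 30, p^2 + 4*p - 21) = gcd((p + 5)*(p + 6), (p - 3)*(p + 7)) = 1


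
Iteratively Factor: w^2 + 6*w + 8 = (w + 4)*(w + 2)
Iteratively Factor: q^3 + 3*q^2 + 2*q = (q)*(q^2 + 3*q + 2) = q*(q + 2)*(q + 1)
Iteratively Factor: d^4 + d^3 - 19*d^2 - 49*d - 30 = (d + 3)*(d^3 - 2*d^2 - 13*d - 10) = (d - 5)*(d + 3)*(d^2 + 3*d + 2) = (d - 5)*(d + 1)*(d + 3)*(d + 2)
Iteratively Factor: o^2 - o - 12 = (o - 4)*(o + 3)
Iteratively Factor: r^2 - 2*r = (r)*(r - 2)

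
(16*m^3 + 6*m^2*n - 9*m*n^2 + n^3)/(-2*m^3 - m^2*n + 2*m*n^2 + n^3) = (-16*m^2 + 10*m*n - n^2)/(2*m^2 - m*n - n^2)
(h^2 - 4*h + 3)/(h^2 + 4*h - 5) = (h - 3)/(h + 5)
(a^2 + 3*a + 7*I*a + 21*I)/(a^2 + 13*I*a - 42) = (a + 3)/(a + 6*I)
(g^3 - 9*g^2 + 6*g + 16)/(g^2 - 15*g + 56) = (g^2 - g - 2)/(g - 7)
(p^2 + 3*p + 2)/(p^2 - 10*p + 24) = (p^2 + 3*p + 2)/(p^2 - 10*p + 24)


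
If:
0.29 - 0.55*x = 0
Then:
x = 0.53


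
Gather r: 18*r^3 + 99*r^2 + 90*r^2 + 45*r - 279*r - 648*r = 18*r^3 + 189*r^2 - 882*r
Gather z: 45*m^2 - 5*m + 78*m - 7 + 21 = 45*m^2 + 73*m + 14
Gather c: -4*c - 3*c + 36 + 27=63 - 7*c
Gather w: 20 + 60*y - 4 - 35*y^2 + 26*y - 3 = -35*y^2 + 86*y + 13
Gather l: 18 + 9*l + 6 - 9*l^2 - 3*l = -9*l^2 + 6*l + 24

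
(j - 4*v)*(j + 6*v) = j^2 + 2*j*v - 24*v^2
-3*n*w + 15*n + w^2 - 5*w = (-3*n + w)*(w - 5)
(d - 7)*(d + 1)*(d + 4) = d^3 - 2*d^2 - 31*d - 28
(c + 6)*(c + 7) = c^2 + 13*c + 42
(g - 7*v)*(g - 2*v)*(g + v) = g^3 - 8*g^2*v + 5*g*v^2 + 14*v^3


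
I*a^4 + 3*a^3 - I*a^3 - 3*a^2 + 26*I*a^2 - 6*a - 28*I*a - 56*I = (a - 2)*(a - 7*I)*(a + 4*I)*(I*a + I)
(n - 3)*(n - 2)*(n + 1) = n^3 - 4*n^2 + n + 6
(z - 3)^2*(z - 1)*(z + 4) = z^4 - 3*z^3 - 13*z^2 + 51*z - 36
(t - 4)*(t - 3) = t^2 - 7*t + 12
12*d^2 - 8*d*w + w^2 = (-6*d + w)*(-2*d + w)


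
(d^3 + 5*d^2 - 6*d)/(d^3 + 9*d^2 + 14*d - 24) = d/(d + 4)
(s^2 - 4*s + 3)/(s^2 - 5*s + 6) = (s - 1)/(s - 2)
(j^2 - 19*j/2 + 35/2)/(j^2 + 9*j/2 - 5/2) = (2*j^2 - 19*j + 35)/(2*j^2 + 9*j - 5)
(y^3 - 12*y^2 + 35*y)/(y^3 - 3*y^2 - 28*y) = (y - 5)/(y + 4)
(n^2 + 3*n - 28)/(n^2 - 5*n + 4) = (n + 7)/(n - 1)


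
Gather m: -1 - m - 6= -m - 7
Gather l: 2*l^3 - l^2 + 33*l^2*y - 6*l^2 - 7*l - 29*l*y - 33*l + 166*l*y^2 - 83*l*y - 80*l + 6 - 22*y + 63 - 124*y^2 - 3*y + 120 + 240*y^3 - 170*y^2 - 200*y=2*l^3 + l^2*(33*y - 7) + l*(166*y^2 - 112*y - 120) + 240*y^3 - 294*y^2 - 225*y + 189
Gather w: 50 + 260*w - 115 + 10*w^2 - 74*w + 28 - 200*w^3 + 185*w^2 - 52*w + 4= -200*w^3 + 195*w^2 + 134*w - 33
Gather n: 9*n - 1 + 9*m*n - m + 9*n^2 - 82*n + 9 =-m + 9*n^2 + n*(9*m - 73) + 8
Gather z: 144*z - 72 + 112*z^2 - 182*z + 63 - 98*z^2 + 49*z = 14*z^2 + 11*z - 9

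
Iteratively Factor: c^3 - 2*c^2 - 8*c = (c)*(c^2 - 2*c - 8) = c*(c + 2)*(c - 4)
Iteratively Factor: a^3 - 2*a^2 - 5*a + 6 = (a - 1)*(a^2 - a - 6) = (a - 3)*(a - 1)*(a + 2)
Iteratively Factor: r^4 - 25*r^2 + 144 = (r - 4)*(r^3 + 4*r^2 - 9*r - 36) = (r - 4)*(r + 4)*(r^2 - 9) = (r - 4)*(r + 3)*(r + 4)*(r - 3)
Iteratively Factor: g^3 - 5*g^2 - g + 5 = (g + 1)*(g^2 - 6*g + 5) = (g - 1)*(g + 1)*(g - 5)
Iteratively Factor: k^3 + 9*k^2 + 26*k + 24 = (k + 2)*(k^2 + 7*k + 12) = (k + 2)*(k + 3)*(k + 4)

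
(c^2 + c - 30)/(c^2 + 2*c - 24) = (c - 5)/(c - 4)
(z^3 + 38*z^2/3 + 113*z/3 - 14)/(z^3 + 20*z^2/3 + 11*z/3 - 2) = (z + 7)/(z + 1)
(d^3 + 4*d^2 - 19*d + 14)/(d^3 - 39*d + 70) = (d - 1)/(d - 5)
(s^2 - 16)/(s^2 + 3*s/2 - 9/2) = 2*(s^2 - 16)/(2*s^2 + 3*s - 9)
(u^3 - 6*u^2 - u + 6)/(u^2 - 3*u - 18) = (u^2 - 1)/(u + 3)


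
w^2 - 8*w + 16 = (w - 4)^2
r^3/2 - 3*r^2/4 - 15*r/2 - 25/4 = (r/2 + 1/2)*(r - 5)*(r + 5/2)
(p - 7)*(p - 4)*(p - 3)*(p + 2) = p^4 - 12*p^3 + 33*p^2 + 38*p - 168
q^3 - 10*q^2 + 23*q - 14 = (q - 7)*(q - 2)*(q - 1)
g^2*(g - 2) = g^3 - 2*g^2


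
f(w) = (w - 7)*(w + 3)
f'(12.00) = 20.00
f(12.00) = 75.00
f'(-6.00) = -16.00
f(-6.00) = 39.00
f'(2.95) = 1.90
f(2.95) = -24.10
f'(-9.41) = -22.82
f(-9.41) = 105.19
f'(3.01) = 2.02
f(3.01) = -23.98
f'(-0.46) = -4.92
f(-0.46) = -18.95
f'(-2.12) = -8.24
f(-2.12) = -8.03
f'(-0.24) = -4.48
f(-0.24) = -19.98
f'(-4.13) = -12.26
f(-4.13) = 12.58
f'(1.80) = -0.40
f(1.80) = -24.96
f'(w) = 2*w - 4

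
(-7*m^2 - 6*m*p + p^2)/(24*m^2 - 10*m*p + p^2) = (-7*m^2 - 6*m*p + p^2)/(24*m^2 - 10*m*p + p^2)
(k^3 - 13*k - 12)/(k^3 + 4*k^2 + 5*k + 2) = (k^2 - k - 12)/(k^2 + 3*k + 2)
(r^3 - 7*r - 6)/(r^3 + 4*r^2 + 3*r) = (r^2 - r - 6)/(r*(r + 3))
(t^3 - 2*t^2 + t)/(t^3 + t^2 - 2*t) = (t - 1)/(t + 2)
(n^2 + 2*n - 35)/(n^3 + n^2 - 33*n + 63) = (n - 5)/(n^2 - 6*n + 9)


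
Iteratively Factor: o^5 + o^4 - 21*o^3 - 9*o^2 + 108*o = (o - 3)*(o^4 + 4*o^3 - 9*o^2 - 36*o) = (o - 3)*(o + 3)*(o^3 + o^2 - 12*o) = (o - 3)^2*(o + 3)*(o^2 + 4*o) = o*(o - 3)^2*(o + 3)*(o + 4)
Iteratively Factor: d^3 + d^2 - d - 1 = (d + 1)*(d^2 - 1) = (d + 1)^2*(d - 1)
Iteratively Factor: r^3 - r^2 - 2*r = (r + 1)*(r^2 - 2*r) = r*(r + 1)*(r - 2)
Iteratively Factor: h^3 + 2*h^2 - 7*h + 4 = (h - 1)*(h^2 + 3*h - 4) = (h - 1)*(h + 4)*(h - 1)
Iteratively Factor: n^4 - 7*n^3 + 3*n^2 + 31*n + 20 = (n + 1)*(n^3 - 8*n^2 + 11*n + 20) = (n + 1)^2*(n^2 - 9*n + 20) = (n - 4)*(n + 1)^2*(n - 5)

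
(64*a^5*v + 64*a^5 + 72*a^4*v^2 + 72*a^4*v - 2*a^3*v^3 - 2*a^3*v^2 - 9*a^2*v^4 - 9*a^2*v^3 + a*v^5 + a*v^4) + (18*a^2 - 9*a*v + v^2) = 64*a^5*v + 64*a^5 + 72*a^4*v^2 + 72*a^4*v - 2*a^3*v^3 - 2*a^3*v^2 - 9*a^2*v^4 - 9*a^2*v^3 + 18*a^2 + a*v^5 + a*v^4 - 9*a*v + v^2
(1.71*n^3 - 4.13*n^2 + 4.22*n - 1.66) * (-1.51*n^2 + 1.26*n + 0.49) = -2.5821*n^5 + 8.3909*n^4 - 10.7381*n^3 + 5.8001*n^2 - 0.0238000000000005*n - 0.8134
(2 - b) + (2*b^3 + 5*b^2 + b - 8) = 2*b^3 + 5*b^2 - 6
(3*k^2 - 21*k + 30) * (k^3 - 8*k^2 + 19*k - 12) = 3*k^5 - 45*k^4 + 255*k^3 - 675*k^2 + 822*k - 360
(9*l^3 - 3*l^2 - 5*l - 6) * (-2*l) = -18*l^4 + 6*l^3 + 10*l^2 + 12*l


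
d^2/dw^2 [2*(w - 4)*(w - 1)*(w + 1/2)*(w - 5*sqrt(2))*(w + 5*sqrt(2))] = 40*w^3 - 108*w^2 - 582*w + 908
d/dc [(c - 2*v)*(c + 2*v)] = 2*c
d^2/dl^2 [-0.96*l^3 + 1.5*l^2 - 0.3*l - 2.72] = 3.0 - 5.76*l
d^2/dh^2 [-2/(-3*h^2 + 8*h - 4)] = 4*(-9*h^2 + 24*h + 4*(3*h - 4)^2 - 12)/(3*h^2 - 8*h + 4)^3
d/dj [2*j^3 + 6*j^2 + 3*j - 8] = 6*j^2 + 12*j + 3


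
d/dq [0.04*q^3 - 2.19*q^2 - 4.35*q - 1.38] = 0.12*q^2 - 4.38*q - 4.35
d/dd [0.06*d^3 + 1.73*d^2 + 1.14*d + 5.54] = 0.18*d^2 + 3.46*d + 1.14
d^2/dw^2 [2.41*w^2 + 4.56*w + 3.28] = 4.82000000000000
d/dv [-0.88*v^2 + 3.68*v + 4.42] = 3.68 - 1.76*v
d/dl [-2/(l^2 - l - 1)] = 2*(2*l - 1)/(-l^2 + l + 1)^2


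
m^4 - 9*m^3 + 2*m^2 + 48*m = m*(m - 8)*(m - 3)*(m + 2)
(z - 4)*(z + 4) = z^2 - 16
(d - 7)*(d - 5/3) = d^2 - 26*d/3 + 35/3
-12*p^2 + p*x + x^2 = (-3*p + x)*(4*p + x)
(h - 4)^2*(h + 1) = h^3 - 7*h^2 + 8*h + 16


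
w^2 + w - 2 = (w - 1)*(w + 2)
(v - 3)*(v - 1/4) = v^2 - 13*v/4 + 3/4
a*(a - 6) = a^2 - 6*a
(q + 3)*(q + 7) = q^2 + 10*q + 21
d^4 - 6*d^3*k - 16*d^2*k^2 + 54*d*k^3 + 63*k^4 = (d - 7*k)*(d - 3*k)*(d + k)*(d + 3*k)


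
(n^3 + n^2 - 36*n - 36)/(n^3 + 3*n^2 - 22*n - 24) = (n - 6)/(n - 4)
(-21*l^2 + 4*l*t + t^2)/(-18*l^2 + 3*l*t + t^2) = (7*l + t)/(6*l + t)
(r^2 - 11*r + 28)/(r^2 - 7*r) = (r - 4)/r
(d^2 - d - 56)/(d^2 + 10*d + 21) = (d - 8)/(d + 3)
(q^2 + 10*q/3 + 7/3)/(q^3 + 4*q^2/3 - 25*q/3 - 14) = (q + 1)/(q^2 - q - 6)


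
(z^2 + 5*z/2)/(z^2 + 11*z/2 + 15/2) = z/(z + 3)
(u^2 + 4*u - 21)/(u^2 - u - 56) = (u - 3)/(u - 8)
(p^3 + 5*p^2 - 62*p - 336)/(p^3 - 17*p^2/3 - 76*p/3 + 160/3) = 3*(p^2 + 13*p + 42)/(3*p^2 + 7*p - 20)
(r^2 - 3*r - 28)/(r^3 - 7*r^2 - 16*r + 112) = 1/(r - 4)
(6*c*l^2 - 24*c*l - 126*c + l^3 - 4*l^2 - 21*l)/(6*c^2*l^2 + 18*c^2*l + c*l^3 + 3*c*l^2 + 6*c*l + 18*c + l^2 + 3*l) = (l - 7)/(c*l + 1)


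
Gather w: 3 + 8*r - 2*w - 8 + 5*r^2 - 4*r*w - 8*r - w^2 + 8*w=5*r^2 - w^2 + w*(6 - 4*r) - 5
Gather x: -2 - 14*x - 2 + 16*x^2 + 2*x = 16*x^2 - 12*x - 4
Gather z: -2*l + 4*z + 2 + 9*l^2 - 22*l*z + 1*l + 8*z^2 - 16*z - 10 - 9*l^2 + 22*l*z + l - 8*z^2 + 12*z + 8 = 0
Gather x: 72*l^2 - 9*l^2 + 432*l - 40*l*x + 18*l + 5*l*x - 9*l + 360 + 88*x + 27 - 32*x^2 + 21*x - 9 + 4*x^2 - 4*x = 63*l^2 + 441*l - 28*x^2 + x*(105 - 35*l) + 378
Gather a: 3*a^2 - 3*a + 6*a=3*a^2 + 3*a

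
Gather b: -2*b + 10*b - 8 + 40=8*b + 32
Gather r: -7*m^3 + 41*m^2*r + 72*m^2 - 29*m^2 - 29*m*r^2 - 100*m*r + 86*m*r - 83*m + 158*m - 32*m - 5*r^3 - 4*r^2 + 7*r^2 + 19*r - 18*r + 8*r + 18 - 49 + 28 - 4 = -7*m^3 + 43*m^2 + 43*m - 5*r^3 + r^2*(3 - 29*m) + r*(41*m^2 - 14*m + 9) - 7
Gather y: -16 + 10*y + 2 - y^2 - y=-y^2 + 9*y - 14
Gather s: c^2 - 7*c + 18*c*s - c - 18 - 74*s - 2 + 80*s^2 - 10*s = c^2 - 8*c + 80*s^2 + s*(18*c - 84) - 20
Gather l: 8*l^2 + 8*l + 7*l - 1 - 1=8*l^2 + 15*l - 2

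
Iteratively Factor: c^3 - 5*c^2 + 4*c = (c - 4)*(c^2 - c) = (c - 4)*(c - 1)*(c)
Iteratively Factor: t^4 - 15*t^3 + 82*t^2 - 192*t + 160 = (t - 5)*(t^3 - 10*t^2 + 32*t - 32) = (t - 5)*(t - 4)*(t^2 - 6*t + 8) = (t - 5)*(t - 4)*(t - 2)*(t - 4)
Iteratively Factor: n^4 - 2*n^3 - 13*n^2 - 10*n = (n)*(n^3 - 2*n^2 - 13*n - 10) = n*(n - 5)*(n^2 + 3*n + 2) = n*(n - 5)*(n + 1)*(n + 2)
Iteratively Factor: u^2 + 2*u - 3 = (u - 1)*(u + 3)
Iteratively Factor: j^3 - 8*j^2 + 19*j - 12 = (j - 1)*(j^2 - 7*j + 12) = (j - 3)*(j - 1)*(j - 4)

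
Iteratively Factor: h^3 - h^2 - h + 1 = (h + 1)*(h^2 - 2*h + 1) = (h - 1)*(h + 1)*(h - 1)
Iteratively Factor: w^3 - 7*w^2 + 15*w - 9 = (w - 3)*(w^2 - 4*w + 3) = (w - 3)*(w - 1)*(w - 3)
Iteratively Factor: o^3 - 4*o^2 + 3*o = (o - 1)*(o^2 - 3*o) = o*(o - 1)*(o - 3)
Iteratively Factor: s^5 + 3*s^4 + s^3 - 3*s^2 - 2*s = (s + 1)*(s^4 + 2*s^3 - s^2 - 2*s) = (s + 1)^2*(s^3 + s^2 - 2*s) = s*(s + 1)^2*(s^2 + s - 2) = s*(s + 1)^2*(s + 2)*(s - 1)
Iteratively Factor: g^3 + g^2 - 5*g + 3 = (g - 1)*(g^2 + 2*g - 3) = (g - 1)^2*(g + 3)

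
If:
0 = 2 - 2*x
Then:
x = 1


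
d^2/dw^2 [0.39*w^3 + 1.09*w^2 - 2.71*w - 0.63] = 2.34*w + 2.18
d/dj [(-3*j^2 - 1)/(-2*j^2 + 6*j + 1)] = 2*(-9*j^2 - 5*j + 3)/(4*j^4 - 24*j^3 + 32*j^2 + 12*j + 1)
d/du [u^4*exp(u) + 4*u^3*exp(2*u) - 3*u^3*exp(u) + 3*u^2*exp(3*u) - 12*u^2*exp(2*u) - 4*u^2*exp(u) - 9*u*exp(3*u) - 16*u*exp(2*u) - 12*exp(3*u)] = (u^4 + 8*u^3*exp(u) + u^3 + 9*u^2*exp(2*u) - 12*u^2*exp(u) - 13*u^2 - 21*u*exp(2*u) - 56*u*exp(u) - 8*u - 45*exp(2*u) - 16*exp(u))*exp(u)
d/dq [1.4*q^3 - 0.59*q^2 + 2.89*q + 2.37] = 4.2*q^2 - 1.18*q + 2.89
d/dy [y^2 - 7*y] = 2*y - 7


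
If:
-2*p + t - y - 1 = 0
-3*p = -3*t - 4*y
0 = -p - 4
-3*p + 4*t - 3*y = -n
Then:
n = 103/7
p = -4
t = -40/7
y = 9/7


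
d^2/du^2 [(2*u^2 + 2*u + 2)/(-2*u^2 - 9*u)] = 4*(14*u^3 - 12*u^2 - 54*u - 81)/(u^3*(8*u^3 + 108*u^2 + 486*u + 729))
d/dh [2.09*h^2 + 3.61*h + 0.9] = 4.18*h + 3.61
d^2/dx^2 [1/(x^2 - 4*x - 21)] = 2*(x^2 - 4*x - 4*(x - 2)^2 - 21)/(-x^2 + 4*x + 21)^3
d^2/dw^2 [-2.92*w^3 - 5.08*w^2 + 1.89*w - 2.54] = -17.52*w - 10.16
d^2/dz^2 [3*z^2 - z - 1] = 6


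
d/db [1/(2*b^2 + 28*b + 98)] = (-b - 7)/(b^2 + 14*b + 49)^2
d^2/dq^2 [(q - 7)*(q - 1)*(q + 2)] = 6*q - 12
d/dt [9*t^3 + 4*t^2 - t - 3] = 27*t^2 + 8*t - 1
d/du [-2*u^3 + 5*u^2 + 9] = 2*u*(5 - 3*u)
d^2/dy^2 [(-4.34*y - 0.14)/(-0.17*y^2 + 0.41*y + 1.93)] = ((3.5112 - 4.4268*y)*(-0.17*y^2 + 0.41*y + 1.93) - (0.34*y - 0.41)*(0.68*y - 0.82)*(4.34*y + 0.14))/(-0.17*y^2 + 0.41*y + 1.93)^3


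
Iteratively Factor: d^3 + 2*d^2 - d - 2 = (d - 1)*(d^2 + 3*d + 2) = (d - 1)*(d + 2)*(d + 1)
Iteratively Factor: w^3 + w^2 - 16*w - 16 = (w + 1)*(w^2 - 16) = (w + 1)*(w + 4)*(w - 4)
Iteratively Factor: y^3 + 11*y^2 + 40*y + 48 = (y + 4)*(y^2 + 7*y + 12) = (y + 3)*(y + 4)*(y + 4)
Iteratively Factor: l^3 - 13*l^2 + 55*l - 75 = (l - 3)*(l^2 - 10*l + 25) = (l - 5)*(l - 3)*(l - 5)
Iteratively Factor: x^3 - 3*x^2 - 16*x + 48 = (x + 4)*(x^2 - 7*x + 12) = (x - 3)*(x + 4)*(x - 4)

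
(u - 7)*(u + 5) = u^2 - 2*u - 35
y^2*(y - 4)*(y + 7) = y^4 + 3*y^3 - 28*y^2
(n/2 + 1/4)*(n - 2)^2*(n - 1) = n^4/2 - 9*n^3/4 + 11*n^2/4 - 1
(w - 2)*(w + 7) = w^2 + 5*w - 14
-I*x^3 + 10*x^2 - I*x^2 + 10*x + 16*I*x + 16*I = (x + 2*I)*(x + 8*I)*(-I*x - I)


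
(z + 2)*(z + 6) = z^2 + 8*z + 12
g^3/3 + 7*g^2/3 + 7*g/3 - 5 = (g/3 + 1)*(g - 1)*(g + 5)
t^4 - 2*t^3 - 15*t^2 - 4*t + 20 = (t - 5)*(t - 1)*(t + 2)^2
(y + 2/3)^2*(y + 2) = y^3 + 10*y^2/3 + 28*y/9 + 8/9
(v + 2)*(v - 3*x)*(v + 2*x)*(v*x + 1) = v^4*x - v^3*x^2 + 2*v^3*x + v^3 - 6*v^2*x^3 - 2*v^2*x^2 - v^2*x + 2*v^2 - 12*v*x^3 - 6*v*x^2 - 2*v*x - 12*x^2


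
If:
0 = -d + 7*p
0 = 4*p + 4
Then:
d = -7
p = -1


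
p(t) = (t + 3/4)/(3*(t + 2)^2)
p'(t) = -2*(t + 3/4)/(3*(t + 2)^3) + 1/(3*(t + 2)^2) = (1 - 2*t)/(6*(t + 2)^3)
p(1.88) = 0.06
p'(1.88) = -0.01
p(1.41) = 0.06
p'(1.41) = -0.01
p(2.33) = 0.05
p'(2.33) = -0.01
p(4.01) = 0.04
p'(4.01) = -0.01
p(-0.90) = -0.04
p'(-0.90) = 0.35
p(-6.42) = -0.10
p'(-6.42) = -0.03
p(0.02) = 0.06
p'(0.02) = 0.02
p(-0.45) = 0.04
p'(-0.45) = 0.09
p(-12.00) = -0.04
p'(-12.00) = 0.00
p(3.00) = 0.05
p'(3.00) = -0.00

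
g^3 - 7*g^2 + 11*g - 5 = (g - 5)*(g - 1)^2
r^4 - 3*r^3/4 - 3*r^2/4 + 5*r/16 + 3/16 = (r - 1)*(r - 3/4)*(r + 1/2)^2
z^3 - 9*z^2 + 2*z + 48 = (z - 8)*(z - 3)*(z + 2)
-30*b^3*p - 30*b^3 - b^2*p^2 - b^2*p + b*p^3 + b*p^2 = (-6*b + p)*(5*b + p)*(b*p + b)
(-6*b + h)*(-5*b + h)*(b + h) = 30*b^3 + 19*b^2*h - 10*b*h^2 + h^3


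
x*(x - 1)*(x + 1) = x^3 - x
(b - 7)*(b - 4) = b^2 - 11*b + 28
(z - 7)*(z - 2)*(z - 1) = z^3 - 10*z^2 + 23*z - 14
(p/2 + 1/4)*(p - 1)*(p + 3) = p^3/2 + 5*p^2/4 - p - 3/4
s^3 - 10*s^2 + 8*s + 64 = (s - 8)*(s - 4)*(s + 2)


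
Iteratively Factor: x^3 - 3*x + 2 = (x - 1)*(x^2 + x - 2) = (x - 1)*(x + 2)*(x - 1)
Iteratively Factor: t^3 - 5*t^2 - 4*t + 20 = (t - 5)*(t^2 - 4) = (t - 5)*(t + 2)*(t - 2)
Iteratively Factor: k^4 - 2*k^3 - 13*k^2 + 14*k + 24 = (k - 2)*(k^3 - 13*k - 12) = (k - 2)*(k + 3)*(k^2 - 3*k - 4) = (k - 2)*(k + 1)*(k + 3)*(k - 4)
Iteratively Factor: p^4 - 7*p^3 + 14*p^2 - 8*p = (p - 4)*(p^3 - 3*p^2 + 2*p) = p*(p - 4)*(p^2 - 3*p + 2) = p*(p - 4)*(p - 2)*(p - 1)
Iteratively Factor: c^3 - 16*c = (c)*(c^2 - 16) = c*(c + 4)*(c - 4)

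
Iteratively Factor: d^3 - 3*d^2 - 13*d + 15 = (d + 3)*(d^2 - 6*d + 5) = (d - 1)*(d + 3)*(d - 5)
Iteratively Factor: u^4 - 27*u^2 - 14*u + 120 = (u + 4)*(u^3 - 4*u^2 - 11*u + 30) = (u + 3)*(u + 4)*(u^2 - 7*u + 10) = (u - 5)*(u + 3)*(u + 4)*(u - 2)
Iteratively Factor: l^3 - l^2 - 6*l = (l)*(l^2 - l - 6) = l*(l + 2)*(l - 3)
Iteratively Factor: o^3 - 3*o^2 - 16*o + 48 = (o + 4)*(o^2 - 7*o + 12) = (o - 3)*(o + 4)*(o - 4)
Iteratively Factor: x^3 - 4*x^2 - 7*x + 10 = (x - 1)*(x^2 - 3*x - 10) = (x - 5)*(x - 1)*(x + 2)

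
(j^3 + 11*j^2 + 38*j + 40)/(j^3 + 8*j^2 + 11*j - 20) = (j + 2)/(j - 1)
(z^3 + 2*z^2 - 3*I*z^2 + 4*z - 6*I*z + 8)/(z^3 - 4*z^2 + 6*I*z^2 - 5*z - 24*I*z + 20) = (z^2 + z*(2 - 4*I) - 8*I)/(z^2 + z*(-4 + 5*I) - 20*I)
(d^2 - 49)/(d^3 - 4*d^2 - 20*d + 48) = (d^2 - 49)/(d^3 - 4*d^2 - 20*d + 48)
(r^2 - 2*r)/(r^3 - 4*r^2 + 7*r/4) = 4*(r - 2)/(4*r^2 - 16*r + 7)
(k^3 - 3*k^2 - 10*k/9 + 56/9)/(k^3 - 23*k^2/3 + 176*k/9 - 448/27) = 3*(3*k^2 - 2*k - 8)/(9*k^2 - 48*k + 64)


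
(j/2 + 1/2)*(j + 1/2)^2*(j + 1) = j^4/2 + 3*j^3/2 + 13*j^2/8 + 3*j/4 + 1/8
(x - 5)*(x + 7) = x^2 + 2*x - 35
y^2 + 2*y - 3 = (y - 1)*(y + 3)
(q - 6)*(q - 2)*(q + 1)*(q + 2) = q^4 - 5*q^3 - 10*q^2 + 20*q + 24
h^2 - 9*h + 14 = (h - 7)*(h - 2)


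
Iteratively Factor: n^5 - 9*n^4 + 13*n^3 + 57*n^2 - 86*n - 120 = (n + 2)*(n^4 - 11*n^3 + 35*n^2 - 13*n - 60) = (n - 4)*(n + 2)*(n^3 - 7*n^2 + 7*n + 15) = (n - 4)*(n + 1)*(n + 2)*(n^2 - 8*n + 15) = (n - 4)*(n - 3)*(n + 1)*(n + 2)*(n - 5)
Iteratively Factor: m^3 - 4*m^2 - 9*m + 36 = (m + 3)*(m^2 - 7*m + 12) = (m - 3)*(m + 3)*(m - 4)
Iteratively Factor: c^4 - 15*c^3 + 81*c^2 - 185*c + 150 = (c - 5)*(c^3 - 10*c^2 + 31*c - 30) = (c - 5)^2*(c^2 - 5*c + 6) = (c - 5)^2*(c - 3)*(c - 2)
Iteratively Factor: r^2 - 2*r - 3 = (r + 1)*(r - 3)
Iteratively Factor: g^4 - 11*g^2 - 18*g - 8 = (g + 1)*(g^3 - g^2 - 10*g - 8) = (g + 1)^2*(g^2 - 2*g - 8) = (g + 1)^2*(g + 2)*(g - 4)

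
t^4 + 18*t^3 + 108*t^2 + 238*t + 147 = (t + 1)*(t + 3)*(t + 7)^2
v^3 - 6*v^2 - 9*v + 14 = (v - 7)*(v - 1)*(v + 2)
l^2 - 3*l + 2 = (l - 2)*(l - 1)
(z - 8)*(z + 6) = z^2 - 2*z - 48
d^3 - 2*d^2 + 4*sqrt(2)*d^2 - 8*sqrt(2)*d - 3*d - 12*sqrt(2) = (d - 3)*(d + 1)*(d + 4*sqrt(2))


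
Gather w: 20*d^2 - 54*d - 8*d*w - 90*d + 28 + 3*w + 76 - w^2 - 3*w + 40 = 20*d^2 - 8*d*w - 144*d - w^2 + 144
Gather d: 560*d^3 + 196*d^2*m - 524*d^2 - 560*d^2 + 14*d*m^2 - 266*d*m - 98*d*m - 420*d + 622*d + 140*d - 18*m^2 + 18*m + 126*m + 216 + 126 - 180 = 560*d^3 + d^2*(196*m - 1084) + d*(14*m^2 - 364*m + 342) - 18*m^2 + 144*m + 162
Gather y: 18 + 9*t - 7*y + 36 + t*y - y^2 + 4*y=9*t - y^2 + y*(t - 3) + 54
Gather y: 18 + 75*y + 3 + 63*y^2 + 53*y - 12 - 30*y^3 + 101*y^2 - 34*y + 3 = -30*y^3 + 164*y^2 + 94*y + 12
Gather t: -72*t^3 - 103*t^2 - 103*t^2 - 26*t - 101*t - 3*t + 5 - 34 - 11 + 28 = -72*t^3 - 206*t^2 - 130*t - 12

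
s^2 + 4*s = s*(s + 4)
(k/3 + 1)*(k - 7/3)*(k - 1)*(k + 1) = k^4/3 + 2*k^3/9 - 8*k^2/3 - 2*k/9 + 7/3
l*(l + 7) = l^2 + 7*l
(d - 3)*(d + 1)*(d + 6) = d^3 + 4*d^2 - 15*d - 18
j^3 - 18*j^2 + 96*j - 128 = (j - 8)^2*(j - 2)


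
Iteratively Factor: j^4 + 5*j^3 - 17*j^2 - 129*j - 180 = (j + 4)*(j^3 + j^2 - 21*j - 45) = (j + 3)*(j + 4)*(j^2 - 2*j - 15) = (j + 3)^2*(j + 4)*(j - 5)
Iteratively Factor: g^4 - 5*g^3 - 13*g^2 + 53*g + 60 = (g - 5)*(g^3 - 13*g - 12) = (g - 5)*(g - 4)*(g^2 + 4*g + 3) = (g - 5)*(g - 4)*(g + 1)*(g + 3)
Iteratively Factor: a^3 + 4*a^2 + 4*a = (a + 2)*(a^2 + 2*a) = (a + 2)^2*(a)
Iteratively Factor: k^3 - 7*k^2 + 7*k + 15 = (k + 1)*(k^2 - 8*k + 15) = (k - 3)*(k + 1)*(k - 5)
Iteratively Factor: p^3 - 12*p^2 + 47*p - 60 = (p - 4)*(p^2 - 8*p + 15) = (p - 4)*(p - 3)*(p - 5)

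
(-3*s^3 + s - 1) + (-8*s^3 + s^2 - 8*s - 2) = -11*s^3 + s^2 - 7*s - 3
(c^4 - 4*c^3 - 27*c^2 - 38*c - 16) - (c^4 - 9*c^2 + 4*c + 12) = -4*c^3 - 18*c^2 - 42*c - 28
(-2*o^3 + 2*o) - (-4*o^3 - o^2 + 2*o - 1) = 2*o^3 + o^2 + 1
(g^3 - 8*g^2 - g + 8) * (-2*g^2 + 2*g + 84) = -2*g^5 + 18*g^4 + 70*g^3 - 690*g^2 - 68*g + 672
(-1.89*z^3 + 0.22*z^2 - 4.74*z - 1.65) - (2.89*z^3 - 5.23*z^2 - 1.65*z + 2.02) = -4.78*z^3 + 5.45*z^2 - 3.09*z - 3.67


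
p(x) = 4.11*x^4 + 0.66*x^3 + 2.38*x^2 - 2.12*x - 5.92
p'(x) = 16.44*x^3 + 1.98*x^2 + 4.76*x - 2.12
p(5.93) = 5285.13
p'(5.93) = 3523.93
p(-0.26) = -5.20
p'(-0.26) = -3.51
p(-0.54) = -3.84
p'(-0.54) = -6.70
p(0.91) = -2.56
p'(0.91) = 16.24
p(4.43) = 1671.69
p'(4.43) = 1487.09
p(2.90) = 314.74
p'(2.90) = 429.29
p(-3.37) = 533.10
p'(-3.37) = -624.88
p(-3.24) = 456.41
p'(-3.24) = -555.92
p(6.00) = 5536.16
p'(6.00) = 3648.76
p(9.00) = 27614.63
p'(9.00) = 12185.86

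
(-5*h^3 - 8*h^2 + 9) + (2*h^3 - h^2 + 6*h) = -3*h^3 - 9*h^2 + 6*h + 9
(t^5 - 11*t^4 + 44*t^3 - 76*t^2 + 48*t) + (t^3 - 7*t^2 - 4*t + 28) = t^5 - 11*t^4 + 45*t^3 - 83*t^2 + 44*t + 28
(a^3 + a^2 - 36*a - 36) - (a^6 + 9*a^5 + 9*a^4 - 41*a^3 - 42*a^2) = -a^6 - 9*a^5 - 9*a^4 + 42*a^3 + 43*a^2 - 36*a - 36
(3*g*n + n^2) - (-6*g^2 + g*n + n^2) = 6*g^2 + 2*g*n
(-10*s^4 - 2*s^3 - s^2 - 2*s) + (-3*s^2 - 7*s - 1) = -10*s^4 - 2*s^3 - 4*s^2 - 9*s - 1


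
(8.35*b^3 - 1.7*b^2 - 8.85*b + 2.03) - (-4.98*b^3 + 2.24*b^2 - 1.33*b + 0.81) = 13.33*b^3 - 3.94*b^2 - 7.52*b + 1.22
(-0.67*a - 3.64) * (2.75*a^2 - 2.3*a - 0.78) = -1.8425*a^3 - 8.469*a^2 + 8.8946*a + 2.8392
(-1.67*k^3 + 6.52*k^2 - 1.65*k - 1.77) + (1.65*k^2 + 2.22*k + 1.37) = -1.67*k^3 + 8.17*k^2 + 0.57*k - 0.4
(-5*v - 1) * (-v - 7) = 5*v^2 + 36*v + 7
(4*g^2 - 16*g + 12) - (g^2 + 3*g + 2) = 3*g^2 - 19*g + 10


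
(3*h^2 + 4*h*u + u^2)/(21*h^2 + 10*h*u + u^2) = (h + u)/(7*h + u)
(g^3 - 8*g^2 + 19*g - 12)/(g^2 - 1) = (g^2 - 7*g + 12)/(g + 1)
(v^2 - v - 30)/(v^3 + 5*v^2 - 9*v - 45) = (v - 6)/(v^2 - 9)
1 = 1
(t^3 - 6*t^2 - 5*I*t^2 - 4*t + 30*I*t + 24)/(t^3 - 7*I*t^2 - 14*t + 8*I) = (t - 6)/(t - 2*I)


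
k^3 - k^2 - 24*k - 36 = (k - 6)*(k + 2)*(k + 3)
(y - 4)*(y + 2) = y^2 - 2*y - 8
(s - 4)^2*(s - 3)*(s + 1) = s^4 - 10*s^3 + 29*s^2 - 8*s - 48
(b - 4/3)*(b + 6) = b^2 + 14*b/3 - 8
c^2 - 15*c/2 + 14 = (c - 4)*(c - 7/2)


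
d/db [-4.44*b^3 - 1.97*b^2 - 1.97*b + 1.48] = -13.32*b^2 - 3.94*b - 1.97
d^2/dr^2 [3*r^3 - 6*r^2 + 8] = 18*r - 12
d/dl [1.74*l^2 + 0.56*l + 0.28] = 3.48*l + 0.56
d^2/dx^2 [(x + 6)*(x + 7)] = 2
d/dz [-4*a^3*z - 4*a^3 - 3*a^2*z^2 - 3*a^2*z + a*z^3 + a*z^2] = a*(-4*a^2 - 6*a*z - 3*a + 3*z^2 + 2*z)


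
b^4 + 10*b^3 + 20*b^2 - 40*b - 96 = (b - 2)*(b + 2)*(b + 4)*(b + 6)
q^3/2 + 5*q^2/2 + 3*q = q*(q/2 + 1)*(q + 3)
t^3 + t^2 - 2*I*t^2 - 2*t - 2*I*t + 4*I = (t - 1)*(t + 2)*(t - 2*I)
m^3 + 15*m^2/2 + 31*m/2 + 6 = (m + 1/2)*(m + 3)*(m + 4)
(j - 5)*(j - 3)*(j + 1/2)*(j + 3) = j^4 - 9*j^3/2 - 23*j^2/2 + 81*j/2 + 45/2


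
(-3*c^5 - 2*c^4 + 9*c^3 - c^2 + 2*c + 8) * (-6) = 18*c^5 + 12*c^4 - 54*c^3 + 6*c^2 - 12*c - 48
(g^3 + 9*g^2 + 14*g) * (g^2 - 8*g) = g^5 + g^4 - 58*g^3 - 112*g^2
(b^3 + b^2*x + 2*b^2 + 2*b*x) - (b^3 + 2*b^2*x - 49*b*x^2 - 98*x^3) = -b^2*x + 2*b^2 + 49*b*x^2 + 2*b*x + 98*x^3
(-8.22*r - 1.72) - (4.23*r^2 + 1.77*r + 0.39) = -4.23*r^2 - 9.99*r - 2.11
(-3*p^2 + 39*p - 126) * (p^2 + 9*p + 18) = -3*p^4 + 12*p^3 + 171*p^2 - 432*p - 2268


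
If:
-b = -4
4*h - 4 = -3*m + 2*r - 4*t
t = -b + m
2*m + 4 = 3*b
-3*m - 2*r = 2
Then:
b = 4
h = -11/2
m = 4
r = -7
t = 0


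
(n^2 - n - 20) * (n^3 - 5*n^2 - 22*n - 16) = n^5 - 6*n^4 - 37*n^3 + 106*n^2 + 456*n + 320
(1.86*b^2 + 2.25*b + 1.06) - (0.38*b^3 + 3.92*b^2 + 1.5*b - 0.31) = -0.38*b^3 - 2.06*b^2 + 0.75*b + 1.37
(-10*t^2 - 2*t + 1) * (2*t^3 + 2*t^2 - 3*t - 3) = -20*t^5 - 24*t^4 + 28*t^3 + 38*t^2 + 3*t - 3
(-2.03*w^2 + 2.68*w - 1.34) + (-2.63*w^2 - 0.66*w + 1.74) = -4.66*w^2 + 2.02*w + 0.4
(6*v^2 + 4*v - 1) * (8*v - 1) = 48*v^3 + 26*v^2 - 12*v + 1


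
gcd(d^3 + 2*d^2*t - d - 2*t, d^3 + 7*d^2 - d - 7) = d^2 - 1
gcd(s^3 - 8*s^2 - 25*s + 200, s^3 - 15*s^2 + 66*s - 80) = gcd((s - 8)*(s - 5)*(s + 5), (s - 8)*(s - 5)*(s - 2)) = s^2 - 13*s + 40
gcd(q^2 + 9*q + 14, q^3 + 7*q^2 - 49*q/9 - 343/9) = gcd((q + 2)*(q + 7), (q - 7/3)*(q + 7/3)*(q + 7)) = q + 7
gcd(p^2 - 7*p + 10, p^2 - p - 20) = p - 5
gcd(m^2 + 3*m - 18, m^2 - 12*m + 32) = 1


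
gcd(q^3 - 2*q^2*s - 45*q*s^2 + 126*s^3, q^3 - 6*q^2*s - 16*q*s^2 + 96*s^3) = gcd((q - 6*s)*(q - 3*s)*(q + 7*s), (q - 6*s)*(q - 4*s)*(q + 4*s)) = q - 6*s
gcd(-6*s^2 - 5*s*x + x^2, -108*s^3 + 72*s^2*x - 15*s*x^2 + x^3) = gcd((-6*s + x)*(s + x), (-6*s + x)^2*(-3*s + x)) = -6*s + x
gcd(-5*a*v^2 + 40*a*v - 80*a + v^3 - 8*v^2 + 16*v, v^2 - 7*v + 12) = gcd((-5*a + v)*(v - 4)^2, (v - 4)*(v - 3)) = v - 4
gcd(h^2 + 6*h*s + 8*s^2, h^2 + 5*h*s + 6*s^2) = h + 2*s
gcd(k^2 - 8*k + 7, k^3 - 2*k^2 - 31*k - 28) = k - 7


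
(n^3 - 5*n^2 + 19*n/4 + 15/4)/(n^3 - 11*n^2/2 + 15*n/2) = (n + 1/2)/n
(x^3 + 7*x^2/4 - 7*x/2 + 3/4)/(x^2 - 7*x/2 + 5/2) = (4*x^2 + 11*x - 3)/(2*(2*x - 5))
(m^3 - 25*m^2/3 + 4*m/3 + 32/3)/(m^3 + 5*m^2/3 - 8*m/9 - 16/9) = 3*(3*m^3 - 25*m^2 + 4*m + 32)/(9*m^3 + 15*m^2 - 8*m - 16)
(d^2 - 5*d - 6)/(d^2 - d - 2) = (d - 6)/(d - 2)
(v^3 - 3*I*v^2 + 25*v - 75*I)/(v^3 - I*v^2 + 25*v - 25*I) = (v - 3*I)/(v - I)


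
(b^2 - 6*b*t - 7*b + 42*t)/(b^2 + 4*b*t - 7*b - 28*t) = (b - 6*t)/(b + 4*t)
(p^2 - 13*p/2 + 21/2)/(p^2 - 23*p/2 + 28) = (p - 3)/(p - 8)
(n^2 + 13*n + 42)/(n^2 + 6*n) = (n + 7)/n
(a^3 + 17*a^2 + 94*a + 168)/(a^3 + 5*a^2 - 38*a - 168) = (a + 6)/(a - 6)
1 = 1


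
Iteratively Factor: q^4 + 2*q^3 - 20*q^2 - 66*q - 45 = (q - 5)*(q^3 + 7*q^2 + 15*q + 9) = (q - 5)*(q + 3)*(q^2 + 4*q + 3) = (q - 5)*(q + 3)^2*(q + 1)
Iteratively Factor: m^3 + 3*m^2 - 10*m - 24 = (m + 2)*(m^2 + m - 12) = (m + 2)*(m + 4)*(m - 3)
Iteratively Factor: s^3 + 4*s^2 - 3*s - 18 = (s + 3)*(s^2 + s - 6) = (s - 2)*(s + 3)*(s + 3)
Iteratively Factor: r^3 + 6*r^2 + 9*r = (r + 3)*(r^2 + 3*r) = (r + 3)^2*(r)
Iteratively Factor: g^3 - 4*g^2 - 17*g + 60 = (g - 3)*(g^2 - g - 20) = (g - 3)*(g + 4)*(g - 5)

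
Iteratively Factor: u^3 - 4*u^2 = (u)*(u^2 - 4*u) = u*(u - 4)*(u)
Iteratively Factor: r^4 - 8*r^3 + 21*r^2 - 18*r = (r)*(r^3 - 8*r^2 + 21*r - 18) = r*(r - 3)*(r^2 - 5*r + 6) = r*(r - 3)*(r - 2)*(r - 3)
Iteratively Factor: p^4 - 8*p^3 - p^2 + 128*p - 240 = (p - 3)*(p^3 - 5*p^2 - 16*p + 80) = (p - 5)*(p - 3)*(p^2 - 16) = (p - 5)*(p - 3)*(p + 4)*(p - 4)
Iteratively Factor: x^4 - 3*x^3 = (x)*(x^3 - 3*x^2) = x^2*(x^2 - 3*x) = x^3*(x - 3)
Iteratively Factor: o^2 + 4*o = (o + 4)*(o)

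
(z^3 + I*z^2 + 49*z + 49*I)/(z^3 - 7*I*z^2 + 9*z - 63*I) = (z^2 + 8*I*z - 7)/(z^2 + 9)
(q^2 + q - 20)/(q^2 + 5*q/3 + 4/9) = 9*(q^2 + q - 20)/(9*q^2 + 15*q + 4)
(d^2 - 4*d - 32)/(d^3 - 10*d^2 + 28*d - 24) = (d^2 - 4*d - 32)/(d^3 - 10*d^2 + 28*d - 24)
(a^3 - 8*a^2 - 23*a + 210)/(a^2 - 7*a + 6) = (a^2 - 2*a - 35)/(a - 1)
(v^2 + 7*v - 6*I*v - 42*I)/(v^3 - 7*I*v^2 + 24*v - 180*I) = (v + 7)/(v^2 - I*v + 30)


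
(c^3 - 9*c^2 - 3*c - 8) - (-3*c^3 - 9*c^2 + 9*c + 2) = 4*c^3 - 12*c - 10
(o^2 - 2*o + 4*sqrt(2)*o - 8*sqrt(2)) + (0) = o^2 - 2*o + 4*sqrt(2)*o - 8*sqrt(2)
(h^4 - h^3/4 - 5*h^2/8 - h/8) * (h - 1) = h^5 - 5*h^4/4 - 3*h^3/8 + h^2/2 + h/8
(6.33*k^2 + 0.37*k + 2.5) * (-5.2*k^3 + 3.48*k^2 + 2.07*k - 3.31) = -32.916*k^5 + 20.1044*k^4 + 1.3907*k^3 - 11.4864*k^2 + 3.9503*k - 8.275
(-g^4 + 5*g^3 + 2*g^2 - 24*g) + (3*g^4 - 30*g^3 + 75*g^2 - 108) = 2*g^4 - 25*g^3 + 77*g^2 - 24*g - 108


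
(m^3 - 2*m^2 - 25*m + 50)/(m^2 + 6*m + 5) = (m^2 - 7*m + 10)/(m + 1)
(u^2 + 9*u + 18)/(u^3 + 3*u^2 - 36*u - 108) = 1/(u - 6)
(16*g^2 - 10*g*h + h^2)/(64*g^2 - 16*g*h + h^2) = (2*g - h)/(8*g - h)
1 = 1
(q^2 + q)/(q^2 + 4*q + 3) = q/(q + 3)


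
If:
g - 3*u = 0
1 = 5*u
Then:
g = 3/5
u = 1/5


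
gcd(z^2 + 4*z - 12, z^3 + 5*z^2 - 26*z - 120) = z + 6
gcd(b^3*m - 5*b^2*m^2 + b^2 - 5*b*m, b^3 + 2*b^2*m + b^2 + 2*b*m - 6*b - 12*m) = 1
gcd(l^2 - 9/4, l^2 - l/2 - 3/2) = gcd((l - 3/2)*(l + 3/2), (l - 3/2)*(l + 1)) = l - 3/2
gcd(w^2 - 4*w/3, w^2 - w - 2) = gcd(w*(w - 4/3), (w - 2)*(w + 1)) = 1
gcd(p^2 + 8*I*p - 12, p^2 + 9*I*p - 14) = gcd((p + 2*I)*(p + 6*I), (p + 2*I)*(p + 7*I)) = p + 2*I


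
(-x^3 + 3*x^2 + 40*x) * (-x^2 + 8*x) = x^5 - 11*x^4 - 16*x^3 + 320*x^2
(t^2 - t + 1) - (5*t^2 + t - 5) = -4*t^2 - 2*t + 6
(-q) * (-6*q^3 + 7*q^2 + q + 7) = 6*q^4 - 7*q^3 - q^2 - 7*q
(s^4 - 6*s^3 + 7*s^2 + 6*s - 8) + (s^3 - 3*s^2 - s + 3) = s^4 - 5*s^3 + 4*s^2 + 5*s - 5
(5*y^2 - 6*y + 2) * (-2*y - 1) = -10*y^3 + 7*y^2 + 2*y - 2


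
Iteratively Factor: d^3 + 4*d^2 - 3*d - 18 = (d - 2)*(d^2 + 6*d + 9) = (d - 2)*(d + 3)*(d + 3)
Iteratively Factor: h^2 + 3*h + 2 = (h + 1)*(h + 2)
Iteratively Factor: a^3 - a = (a - 1)*(a^2 + a) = (a - 1)*(a + 1)*(a)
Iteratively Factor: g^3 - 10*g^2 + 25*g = (g)*(g^2 - 10*g + 25) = g*(g - 5)*(g - 5)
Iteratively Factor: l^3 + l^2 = (l)*(l^2 + l) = l^2*(l + 1)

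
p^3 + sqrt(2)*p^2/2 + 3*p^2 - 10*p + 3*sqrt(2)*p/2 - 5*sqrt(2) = (p - 2)*(p + 5)*(p + sqrt(2)/2)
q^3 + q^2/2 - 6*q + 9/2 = (q - 3/2)*(q - 1)*(q + 3)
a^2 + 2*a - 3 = (a - 1)*(a + 3)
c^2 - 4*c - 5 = (c - 5)*(c + 1)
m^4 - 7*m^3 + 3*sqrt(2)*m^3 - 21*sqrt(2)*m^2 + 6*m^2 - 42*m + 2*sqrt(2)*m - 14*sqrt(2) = (m - 7)*(m + sqrt(2))^3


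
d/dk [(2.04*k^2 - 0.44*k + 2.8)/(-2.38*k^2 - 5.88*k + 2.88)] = (-13.0424*k^2 + 25.0784*k + 15.1968)/(5.6644*k^4 + 27.9888*k^3 + 20.8656*k^2 - 33.8688*k + 8.2944)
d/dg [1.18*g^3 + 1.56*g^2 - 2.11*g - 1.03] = 3.54*g^2 + 3.12*g - 2.11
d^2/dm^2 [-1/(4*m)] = -1/(2*m^3)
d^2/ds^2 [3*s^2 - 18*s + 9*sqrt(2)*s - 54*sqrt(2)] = 6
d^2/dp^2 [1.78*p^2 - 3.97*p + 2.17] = 3.56000000000000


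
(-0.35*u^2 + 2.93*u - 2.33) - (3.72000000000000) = -0.35*u^2 + 2.93*u - 6.05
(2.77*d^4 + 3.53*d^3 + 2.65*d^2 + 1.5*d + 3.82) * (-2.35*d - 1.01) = -6.5095*d^5 - 11.0932*d^4 - 9.7928*d^3 - 6.2015*d^2 - 10.492*d - 3.8582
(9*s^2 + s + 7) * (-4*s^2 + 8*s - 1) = -36*s^4 + 68*s^3 - 29*s^2 + 55*s - 7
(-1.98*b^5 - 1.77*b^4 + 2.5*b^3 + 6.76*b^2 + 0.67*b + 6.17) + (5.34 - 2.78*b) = -1.98*b^5 - 1.77*b^4 + 2.5*b^3 + 6.76*b^2 - 2.11*b + 11.51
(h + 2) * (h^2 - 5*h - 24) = h^3 - 3*h^2 - 34*h - 48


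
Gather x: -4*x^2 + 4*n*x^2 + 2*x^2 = x^2*(4*n - 2)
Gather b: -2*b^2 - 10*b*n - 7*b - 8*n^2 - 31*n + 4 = -2*b^2 + b*(-10*n - 7) - 8*n^2 - 31*n + 4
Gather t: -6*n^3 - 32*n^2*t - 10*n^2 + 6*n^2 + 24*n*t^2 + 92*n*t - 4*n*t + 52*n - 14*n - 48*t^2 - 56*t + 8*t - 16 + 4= -6*n^3 - 4*n^2 + 38*n + t^2*(24*n - 48) + t*(-32*n^2 + 88*n - 48) - 12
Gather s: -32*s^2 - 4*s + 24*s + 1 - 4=-32*s^2 + 20*s - 3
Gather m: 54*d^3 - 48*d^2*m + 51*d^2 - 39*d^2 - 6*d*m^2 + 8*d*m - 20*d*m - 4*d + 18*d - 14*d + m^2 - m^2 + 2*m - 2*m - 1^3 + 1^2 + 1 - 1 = 54*d^3 + 12*d^2 - 6*d*m^2 + m*(-48*d^2 - 12*d)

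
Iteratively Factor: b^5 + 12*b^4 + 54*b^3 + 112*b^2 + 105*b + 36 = (b + 1)*(b^4 + 11*b^3 + 43*b^2 + 69*b + 36) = (b + 1)*(b + 3)*(b^3 + 8*b^2 + 19*b + 12) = (b + 1)*(b + 3)^2*(b^2 + 5*b + 4) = (b + 1)^2*(b + 3)^2*(b + 4)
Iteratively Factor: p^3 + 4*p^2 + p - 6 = (p + 3)*(p^2 + p - 2) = (p + 2)*(p + 3)*(p - 1)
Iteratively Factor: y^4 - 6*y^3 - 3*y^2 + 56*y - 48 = (y - 4)*(y^3 - 2*y^2 - 11*y + 12) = (y - 4)*(y + 3)*(y^2 - 5*y + 4) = (y - 4)^2*(y + 3)*(y - 1)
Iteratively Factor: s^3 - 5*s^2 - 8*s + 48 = (s + 3)*(s^2 - 8*s + 16) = (s - 4)*(s + 3)*(s - 4)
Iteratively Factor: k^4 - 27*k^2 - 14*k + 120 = (k - 2)*(k^3 + 2*k^2 - 23*k - 60) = (k - 2)*(k + 3)*(k^2 - k - 20) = (k - 5)*(k - 2)*(k + 3)*(k + 4)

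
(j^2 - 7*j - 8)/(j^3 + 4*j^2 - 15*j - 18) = (j - 8)/(j^2 + 3*j - 18)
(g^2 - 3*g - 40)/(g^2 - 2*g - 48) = (g + 5)/(g + 6)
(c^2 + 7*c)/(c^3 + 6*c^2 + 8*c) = (c + 7)/(c^2 + 6*c + 8)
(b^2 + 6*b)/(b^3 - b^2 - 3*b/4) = 4*(b + 6)/(4*b^2 - 4*b - 3)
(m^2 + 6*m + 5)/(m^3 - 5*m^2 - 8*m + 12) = (m^2 + 6*m + 5)/(m^3 - 5*m^2 - 8*m + 12)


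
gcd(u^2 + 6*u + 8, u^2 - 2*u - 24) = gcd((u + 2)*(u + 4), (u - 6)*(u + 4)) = u + 4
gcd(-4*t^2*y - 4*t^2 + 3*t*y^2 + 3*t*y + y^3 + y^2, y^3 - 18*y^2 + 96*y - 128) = 1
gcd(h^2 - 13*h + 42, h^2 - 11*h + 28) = h - 7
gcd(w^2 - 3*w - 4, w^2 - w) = 1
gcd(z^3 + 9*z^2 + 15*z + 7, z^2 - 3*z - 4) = z + 1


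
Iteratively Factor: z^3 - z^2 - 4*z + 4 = (z - 2)*(z^2 + z - 2) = (z - 2)*(z - 1)*(z + 2)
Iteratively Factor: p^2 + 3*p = (p)*(p + 3)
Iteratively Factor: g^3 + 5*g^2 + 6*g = (g + 3)*(g^2 + 2*g) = g*(g + 3)*(g + 2)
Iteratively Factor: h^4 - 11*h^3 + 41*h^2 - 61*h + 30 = (h - 1)*(h^3 - 10*h^2 + 31*h - 30) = (h - 3)*(h - 1)*(h^2 - 7*h + 10) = (h - 5)*(h - 3)*(h - 1)*(h - 2)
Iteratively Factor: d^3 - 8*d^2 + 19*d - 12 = (d - 4)*(d^2 - 4*d + 3) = (d - 4)*(d - 3)*(d - 1)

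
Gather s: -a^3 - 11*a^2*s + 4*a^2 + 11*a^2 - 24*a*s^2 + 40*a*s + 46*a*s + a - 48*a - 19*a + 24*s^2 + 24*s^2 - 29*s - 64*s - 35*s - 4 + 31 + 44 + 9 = -a^3 + 15*a^2 - 66*a + s^2*(48 - 24*a) + s*(-11*a^2 + 86*a - 128) + 80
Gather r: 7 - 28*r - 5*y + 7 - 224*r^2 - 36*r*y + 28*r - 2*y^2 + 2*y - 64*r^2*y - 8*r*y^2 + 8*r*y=r^2*(-64*y - 224) + r*(-8*y^2 - 28*y) - 2*y^2 - 3*y + 14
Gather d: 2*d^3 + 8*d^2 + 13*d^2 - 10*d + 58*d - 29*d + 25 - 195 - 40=2*d^3 + 21*d^2 + 19*d - 210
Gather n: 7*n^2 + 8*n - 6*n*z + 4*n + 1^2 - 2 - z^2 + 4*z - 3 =7*n^2 + n*(12 - 6*z) - z^2 + 4*z - 4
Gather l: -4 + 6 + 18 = 20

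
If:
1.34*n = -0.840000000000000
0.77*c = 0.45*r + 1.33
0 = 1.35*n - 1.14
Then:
No Solution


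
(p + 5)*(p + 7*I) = p^2 + 5*p + 7*I*p + 35*I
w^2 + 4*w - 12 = (w - 2)*(w + 6)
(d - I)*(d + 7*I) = d^2 + 6*I*d + 7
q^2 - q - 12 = (q - 4)*(q + 3)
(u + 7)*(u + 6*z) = u^2 + 6*u*z + 7*u + 42*z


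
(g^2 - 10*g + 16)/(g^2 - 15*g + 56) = (g - 2)/(g - 7)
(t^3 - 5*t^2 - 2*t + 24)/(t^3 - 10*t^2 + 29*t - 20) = (t^2 - t - 6)/(t^2 - 6*t + 5)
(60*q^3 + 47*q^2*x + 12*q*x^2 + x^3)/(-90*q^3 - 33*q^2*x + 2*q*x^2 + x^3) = (4*q + x)/(-6*q + x)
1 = 1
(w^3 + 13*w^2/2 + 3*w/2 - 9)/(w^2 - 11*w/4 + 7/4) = 2*(2*w^2 + 15*w + 18)/(4*w - 7)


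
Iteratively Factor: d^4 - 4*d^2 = (d)*(d^3 - 4*d) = d*(d + 2)*(d^2 - 2*d) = d^2*(d + 2)*(d - 2)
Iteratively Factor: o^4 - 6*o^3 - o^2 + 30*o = (o - 5)*(o^3 - o^2 - 6*o) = o*(o - 5)*(o^2 - o - 6) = o*(o - 5)*(o + 2)*(o - 3)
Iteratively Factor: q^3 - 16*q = (q)*(q^2 - 16) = q*(q - 4)*(q + 4)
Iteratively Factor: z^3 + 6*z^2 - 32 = (z - 2)*(z^2 + 8*z + 16) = (z - 2)*(z + 4)*(z + 4)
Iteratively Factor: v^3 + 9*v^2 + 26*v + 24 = (v + 3)*(v^2 + 6*v + 8) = (v + 3)*(v + 4)*(v + 2)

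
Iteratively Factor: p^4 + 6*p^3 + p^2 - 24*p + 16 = (p + 4)*(p^3 + 2*p^2 - 7*p + 4) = (p - 1)*(p + 4)*(p^2 + 3*p - 4) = (p - 1)^2*(p + 4)*(p + 4)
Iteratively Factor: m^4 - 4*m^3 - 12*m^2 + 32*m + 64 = (m - 4)*(m^3 - 12*m - 16) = (m - 4)*(m + 2)*(m^2 - 2*m - 8) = (m - 4)*(m + 2)^2*(m - 4)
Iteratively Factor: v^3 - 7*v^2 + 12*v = (v - 3)*(v^2 - 4*v) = v*(v - 3)*(v - 4)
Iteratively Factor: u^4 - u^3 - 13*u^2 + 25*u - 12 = (u + 4)*(u^3 - 5*u^2 + 7*u - 3) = (u - 1)*(u + 4)*(u^2 - 4*u + 3) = (u - 3)*(u - 1)*(u + 4)*(u - 1)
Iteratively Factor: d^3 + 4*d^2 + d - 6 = (d - 1)*(d^2 + 5*d + 6) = (d - 1)*(d + 3)*(d + 2)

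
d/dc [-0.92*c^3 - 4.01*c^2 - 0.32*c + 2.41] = -2.76*c^2 - 8.02*c - 0.32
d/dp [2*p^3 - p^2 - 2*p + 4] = 6*p^2 - 2*p - 2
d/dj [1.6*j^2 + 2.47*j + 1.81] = 3.2*j + 2.47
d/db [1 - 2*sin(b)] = -2*cos(b)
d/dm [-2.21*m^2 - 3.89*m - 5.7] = -4.42*m - 3.89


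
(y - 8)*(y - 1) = y^2 - 9*y + 8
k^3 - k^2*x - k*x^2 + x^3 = (-k + x)^2*(k + x)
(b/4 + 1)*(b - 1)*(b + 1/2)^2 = b^4/4 + b^3 - 3*b^2/16 - 13*b/16 - 1/4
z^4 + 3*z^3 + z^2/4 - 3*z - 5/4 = (z - 1)*(z + 1/2)*(z + 1)*(z + 5/2)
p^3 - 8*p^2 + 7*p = p*(p - 7)*(p - 1)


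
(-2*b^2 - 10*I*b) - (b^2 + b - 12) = -3*b^2 - b - 10*I*b + 12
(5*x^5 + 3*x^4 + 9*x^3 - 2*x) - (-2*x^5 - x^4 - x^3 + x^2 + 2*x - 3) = 7*x^5 + 4*x^4 + 10*x^3 - x^2 - 4*x + 3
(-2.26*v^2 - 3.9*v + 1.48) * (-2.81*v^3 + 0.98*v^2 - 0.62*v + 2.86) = 6.3506*v^5 + 8.7442*v^4 - 6.5796*v^3 - 2.5952*v^2 - 12.0716*v + 4.2328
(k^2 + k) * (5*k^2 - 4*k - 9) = 5*k^4 + k^3 - 13*k^2 - 9*k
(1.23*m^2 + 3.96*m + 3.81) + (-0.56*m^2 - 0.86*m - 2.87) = 0.67*m^2 + 3.1*m + 0.94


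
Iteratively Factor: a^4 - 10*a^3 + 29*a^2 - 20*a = (a - 5)*(a^3 - 5*a^2 + 4*a) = (a - 5)*(a - 1)*(a^2 - 4*a) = (a - 5)*(a - 4)*(a - 1)*(a)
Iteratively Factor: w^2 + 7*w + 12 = (w + 4)*(w + 3)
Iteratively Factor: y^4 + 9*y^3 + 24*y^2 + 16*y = (y + 1)*(y^3 + 8*y^2 + 16*y) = (y + 1)*(y + 4)*(y^2 + 4*y) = y*(y + 1)*(y + 4)*(y + 4)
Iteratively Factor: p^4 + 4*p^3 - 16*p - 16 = (p + 2)*(p^3 + 2*p^2 - 4*p - 8) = (p + 2)^2*(p^2 - 4) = (p - 2)*(p + 2)^2*(p + 2)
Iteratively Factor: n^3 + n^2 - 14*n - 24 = (n + 2)*(n^2 - n - 12) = (n - 4)*(n + 2)*(n + 3)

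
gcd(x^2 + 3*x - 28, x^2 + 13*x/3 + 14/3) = 1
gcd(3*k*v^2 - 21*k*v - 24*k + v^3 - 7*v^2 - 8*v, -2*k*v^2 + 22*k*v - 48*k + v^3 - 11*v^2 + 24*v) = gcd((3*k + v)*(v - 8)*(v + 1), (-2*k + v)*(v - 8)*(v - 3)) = v - 8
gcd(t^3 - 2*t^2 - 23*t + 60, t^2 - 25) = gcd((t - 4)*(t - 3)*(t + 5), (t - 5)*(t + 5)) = t + 5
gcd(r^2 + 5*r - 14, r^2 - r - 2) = r - 2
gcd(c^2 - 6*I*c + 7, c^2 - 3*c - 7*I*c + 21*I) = c - 7*I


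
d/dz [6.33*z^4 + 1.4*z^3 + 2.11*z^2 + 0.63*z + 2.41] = 25.32*z^3 + 4.2*z^2 + 4.22*z + 0.63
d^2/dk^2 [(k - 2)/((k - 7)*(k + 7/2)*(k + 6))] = 4*(12*k^5 - 18*k^4 + 47*k^3 + 4470*k^2 + 3612*k - 46256)/(8*k^9 + 60*k^8 - 942*k^7 - 8863*k^6 + 25221*k^5 + 423213*k^4 + 567665*k^3 - 6007302*k^2 - 23597028*k - 25412184)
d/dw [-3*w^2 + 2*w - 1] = 2 - 6*w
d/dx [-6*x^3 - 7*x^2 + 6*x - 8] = -18*x^2 - 14*x + 6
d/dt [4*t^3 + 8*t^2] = 4*t*(3*t + 4)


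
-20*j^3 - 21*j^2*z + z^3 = (-5*j + z)*(j + z)*(4*j + z)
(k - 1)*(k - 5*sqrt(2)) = k^2 - 5*sqrt(2)*k - k + 5*sqrt(2)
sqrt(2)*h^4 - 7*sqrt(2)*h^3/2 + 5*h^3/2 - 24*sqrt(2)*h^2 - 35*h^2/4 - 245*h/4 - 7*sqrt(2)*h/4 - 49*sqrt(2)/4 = (h - 7)*(h + 7/2)*(h + sqrt(2))*(sqrt(2)*h + 1/2)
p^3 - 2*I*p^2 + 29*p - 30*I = (p - 6*I)*(p - I)*(p + 5*I)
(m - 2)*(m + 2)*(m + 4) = m^3 + 4*m^2 - 4*m - 16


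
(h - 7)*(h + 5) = h^2 - 2*h - 35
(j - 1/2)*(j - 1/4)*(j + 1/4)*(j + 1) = j^4 + j^3/2 - 9*j^2/16 - j/32 + 1/32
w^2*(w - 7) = w^3 - 7*w^2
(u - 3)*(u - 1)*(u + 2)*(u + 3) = u^4 + u^3 - 11*u^2 - 9*u + 18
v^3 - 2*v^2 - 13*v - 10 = (v - 5)*(v + 1)*(v + 2)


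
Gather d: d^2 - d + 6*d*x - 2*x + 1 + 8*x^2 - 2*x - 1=d^2 + d*(6*x - 1) + 8*x^2 - 4*x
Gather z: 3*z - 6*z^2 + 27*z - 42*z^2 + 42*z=-48*z^2 + 72*z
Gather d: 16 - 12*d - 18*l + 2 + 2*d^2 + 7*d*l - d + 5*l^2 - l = 2*d^2 + d*(7*l - 13) + 5*l^2 - 19*l + 18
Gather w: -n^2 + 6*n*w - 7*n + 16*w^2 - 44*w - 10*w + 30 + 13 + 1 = -n^2 - 7*n + 16*w^2 + w*(6*n - 54) + 44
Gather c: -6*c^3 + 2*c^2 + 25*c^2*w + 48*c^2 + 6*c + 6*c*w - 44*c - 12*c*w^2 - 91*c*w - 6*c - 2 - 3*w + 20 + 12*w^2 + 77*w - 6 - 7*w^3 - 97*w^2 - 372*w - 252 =-6*c^3 + c^2*(25*w + 50) + c*(-12*w^2 - 85*w - 44) - 7*w^3 - 85*w^2 - 298*w - 240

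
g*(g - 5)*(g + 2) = g^3 - 3*g^2 - 10*g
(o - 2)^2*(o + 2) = o^3 - 2*o^2 - 4*o + 8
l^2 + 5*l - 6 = (l - 1)*(l + 6)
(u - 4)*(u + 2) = u^2 - 2*u - 8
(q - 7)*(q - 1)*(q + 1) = q^3 - 7*q^2 - q + 7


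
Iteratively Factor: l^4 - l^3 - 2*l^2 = (l - 2)*(l^3 + l^2) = l*(l - 2)*(l^2 + l) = l*(l - 2)*(l + 1)*(l)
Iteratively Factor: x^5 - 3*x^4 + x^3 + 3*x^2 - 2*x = (x + 1)*(x^4 - 4*x^3 + 5*x^2 - 2*x) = (x - 2)*(x + 1)*(x^3 - 2*x^2 + x) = (x - 2)*(x - 1)*(x + 1)*(x^2 - x) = (x - 2)*(x - 1)^2*(x + 1)*(x)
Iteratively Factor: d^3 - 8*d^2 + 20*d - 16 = (d - 2)*(d^2 - 6*d + 8) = (d - 2)^2*(d - 4)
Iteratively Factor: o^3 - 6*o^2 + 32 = (o - 4)*(o^2 - 2*o - 8) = (o - 4)^2*(o + 2)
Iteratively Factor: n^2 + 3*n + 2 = (n + 2)*(n + 1)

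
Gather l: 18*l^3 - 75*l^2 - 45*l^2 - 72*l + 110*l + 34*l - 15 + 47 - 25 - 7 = 18*l^3 - 120*l^2 + 72*l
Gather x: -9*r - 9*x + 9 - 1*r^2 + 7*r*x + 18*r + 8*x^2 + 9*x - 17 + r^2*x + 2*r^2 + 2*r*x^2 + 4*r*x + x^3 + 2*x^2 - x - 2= r^2 + 9*r + x^3 + x^2*(2*r + 10) + x*(r^2 + 11*r - 1) - 10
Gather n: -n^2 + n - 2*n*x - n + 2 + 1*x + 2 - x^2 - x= -n^2 - 2*n*x - x^2 + 4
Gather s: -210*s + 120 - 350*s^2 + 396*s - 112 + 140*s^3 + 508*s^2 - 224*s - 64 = 140*s^3 + 158*s^2 - 38*s - 56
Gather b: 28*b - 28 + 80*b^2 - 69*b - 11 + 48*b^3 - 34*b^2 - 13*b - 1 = 48*b^3 + 46*b^2 - 54*b - 40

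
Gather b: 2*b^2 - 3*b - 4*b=2*b^2 - 7*b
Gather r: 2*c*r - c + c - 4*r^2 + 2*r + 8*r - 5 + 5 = -4*r^2 + r*(2*c + 10)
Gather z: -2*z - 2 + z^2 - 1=z^2 - 2*z - 3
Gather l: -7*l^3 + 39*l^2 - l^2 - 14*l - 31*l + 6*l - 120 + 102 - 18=-7*l^3 + 38*l^2 - 39*l - 36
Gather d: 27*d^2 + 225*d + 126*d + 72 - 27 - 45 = 27*d^2 + 351*d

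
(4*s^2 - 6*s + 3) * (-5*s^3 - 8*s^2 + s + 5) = -20*s^5 - 2*s^4 + 37*s^3 - 10*s^2 - 27*s + 15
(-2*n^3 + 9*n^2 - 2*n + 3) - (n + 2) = -2*n^3 + 9*n^2 - 3*n + 1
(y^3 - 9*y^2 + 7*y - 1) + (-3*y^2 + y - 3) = y^3 - 12*y^2 + 8*y - 4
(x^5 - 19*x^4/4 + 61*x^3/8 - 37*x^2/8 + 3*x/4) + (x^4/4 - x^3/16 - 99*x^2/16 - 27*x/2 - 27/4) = x^5 - 9*x^4/2 + 121*x^3/16 - 173*x^2/16 - 51*x/4 - 27/4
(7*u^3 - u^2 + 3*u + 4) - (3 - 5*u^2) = 7*u^3 + 4*u^2 + 3*u + 1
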